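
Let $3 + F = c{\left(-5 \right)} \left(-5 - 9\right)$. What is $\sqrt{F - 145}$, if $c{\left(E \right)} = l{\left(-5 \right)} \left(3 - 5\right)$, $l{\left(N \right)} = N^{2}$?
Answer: $2 \sqrt{138} \approx 23.495$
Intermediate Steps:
$c{\left(E \right)} = -50$ ($c{\left(E \right)} = \left(-5\right)^{2} \left(3 - 5\right) = 25 \left(-2\right) = -50$)
$F = 697$ ($F = -3 - 50 \left(-5 - 9\right) = -3 - -700 = -3 + 700 = 697$)
$\sqrt{F - 145} = \sqrt{697 - 145} = \sqrt{552} = 2 \sqrt{138}$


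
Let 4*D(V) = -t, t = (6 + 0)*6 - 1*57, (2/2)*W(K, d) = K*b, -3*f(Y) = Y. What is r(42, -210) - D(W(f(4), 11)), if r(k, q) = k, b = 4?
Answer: 147/4 ≈ 36.750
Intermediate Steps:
f(Y) = -Y/3
W(K, d) = 4*K (W(K, d) = K*4 = 4*K)
t = -21 (t = 6*6 - 57 = 36 - 57 = -21)
D(V) = 21/4 (D(V) = (-1*(-21))/4 = (1/4)*21 = 21/4)
r(42, -210) - D(W(f(4), 11)) = 42 - 1*21/4 = 42 - 21/4 = 147/4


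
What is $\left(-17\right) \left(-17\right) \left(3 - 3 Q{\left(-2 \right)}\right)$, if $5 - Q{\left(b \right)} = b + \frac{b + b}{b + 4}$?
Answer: $-6936$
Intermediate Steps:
$Q{\left(b \right)} = 5 - b - \frac{2 b}{4 + b}$ ($Q{\left(b \right)} = 5 - \left(b + \frac{b + b}{b + 4}\right) = 5 - \left(b + \frac{2 b}{4 + b}\right) = 5 - b - \frac{2 b}{4 + b}$)
$\left(-17\right) \left(-17\right) \left(3 - 3 Q{\left(-2 \right)}\right) = \left(-17\right) \left(-17\right) \left(3 - 3 \frac{20 - -2 - \left(-2\right)^{2}}{4 - 2}\right) = 289 \left(3 - 3 \frac{20 + 2 - 4}{2}\right) = 289 \left(3 - 3 \cdot \frac{1}{2} \cdot 18\right) = 289 \left(3 - 27\right) = 289 \left(-24\right) = -6936$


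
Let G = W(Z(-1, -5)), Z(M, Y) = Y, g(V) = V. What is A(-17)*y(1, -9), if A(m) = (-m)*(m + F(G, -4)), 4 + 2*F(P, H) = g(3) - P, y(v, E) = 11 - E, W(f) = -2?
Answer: -5610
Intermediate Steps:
G = -2
F(P, H) = -½ - P/2 (F(P, H) = -2 + (3 - P)/2 = -2 + (3/2 - P/2) = -½ - P/2)
A(m) = -m*(½ + m) (A(m) = (-m)*(m + (-½ - ½*(-2))) = (-m)*(m + (-½ + 1)) = (-m)*(m + ½) = (-m)*(½ + m) = -m*(½ + m))
A(-17)*y(1, -9) = (-1*(-17)*(½ - 17))*(11 - 1*(-9)) = (-1*(-17)*(-33/2))*(11 + 9) = -561/2*20 = -5610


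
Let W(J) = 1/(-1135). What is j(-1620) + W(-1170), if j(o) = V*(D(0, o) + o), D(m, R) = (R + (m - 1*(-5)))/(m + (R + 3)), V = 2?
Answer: -5942691367/1835295 ≈ -3238.0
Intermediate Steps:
W(J) = -1/1135
D(m, R) = (5 + R + m)/(3 + R + m) (D(m, R) = (R + (m + 5))/(m + (3 + R)) = (R + (5 + m))/(3 + R + m) = (5 + R + m)/(3 + R + m))
j(o) = 2*o + 2*(5 + o)/(3 + o) (j(o) = 2*((5 + o + 0)/(3 + o + 0) + o) = 2*((5 + o)/(3 + o) + o) = 2*(o + (5 + o)/(3 + o)) = 2*o + 2*(5 + o)/(3 + o))
j(-1620) + W(-1170) = 2*(5 + (-1620)² + 4*(-1620))/(3 - 1620) - 1/1135 = 2*(5 + 2624400 - 6480)/(-1617) - 1/1135 = 2*(-1/1617)*2617925 - 1/1135 = -5235850/1617 - 1/1135 = -5942691367/1835295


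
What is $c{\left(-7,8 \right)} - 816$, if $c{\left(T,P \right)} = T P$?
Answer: $-872$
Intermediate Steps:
$c{\left(T,P \right)} = P T$
$c{\left(-7,8 \right)} - 816 = 8 \left(-7\right) - 816 = -56 - 816 = -872$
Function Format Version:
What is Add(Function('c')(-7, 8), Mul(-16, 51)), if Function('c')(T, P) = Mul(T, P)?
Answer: -872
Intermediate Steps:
Function('c')(T, P) = Mul(P, T)
Add(Function('c')(-7, 8), Mul(-16, 51)) = Add(Mul(8, -7), Mul(-16, 51)) = Add(-56, -816) = -872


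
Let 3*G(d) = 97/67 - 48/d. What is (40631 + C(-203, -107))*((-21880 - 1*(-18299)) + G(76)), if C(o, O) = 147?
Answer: -557630994400/3819 ≈ -1.4601e+8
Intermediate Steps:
G(d) = 97/201 - 16/d (G(d) = (97/67 - 48/d)/3 = 97/201 - 16/d)
(40631 + C(-203, -107))*((-21880 - 1*(-18299)) + G(76)) = (40631 + 147)*((-21880 - 1*(-18299)) + (97/201 - 16/76)) = 40778*((-21880 + 18299) + (97/201 - 16*1/76)) = 40778*(-3581 + (97/201 - 4/19)) = 40778*(-3581 + 1039/3819) = 40778*(-13674800/3819) = -557630994400/3819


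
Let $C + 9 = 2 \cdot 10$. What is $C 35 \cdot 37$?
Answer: $14245$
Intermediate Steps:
$C = 11$ ($C = -9 + 2 \cdot 10 = -9 + 20 = 11$)
$C 35 \cdot 37 = 11 \cdot 35 \cdot 37 = 385 \cdot 37 = 14245$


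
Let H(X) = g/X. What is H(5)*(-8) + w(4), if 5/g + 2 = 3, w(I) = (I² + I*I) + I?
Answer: 28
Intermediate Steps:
w(I) = I + 2*I² (w(I) = (I² + I²) + I = 2*I² + I = I + 2*I²)
g = 5 (g = 5/(-2 + 3) = 5/1 = 5*1 = 5)
H(X) = 5/X
H(5)*(-8) + w(4) = (5/5)*(-8) + 4*(1 + 2*4) = (5*(⅕))*(-8) + 4*(1 + 8) = 1*(-8) + 4*9 = -8 + 36 = 28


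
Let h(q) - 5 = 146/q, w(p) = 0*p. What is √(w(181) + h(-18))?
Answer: 2*I*√7/3 ≈ 1.7638*I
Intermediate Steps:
w(p) = 0
h(q) = 5 + 146/q
√(w(181) + h(-18)) = √(0 + (5 + 146/(-18))) = √(0 + (5 + 146*(-1/18))) = √(0 + (5 - 73/9)) = √(0 - 28/9) = √(-28/9) = 2*I*√7/3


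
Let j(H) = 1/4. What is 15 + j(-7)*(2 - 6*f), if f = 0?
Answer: 31/2 ≈ 15.500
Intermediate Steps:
j(H) = ¼
15 + j(-7)*(2 - 6*f) = 15 + (2 - 6*0)/4 = 15 + (2 + 0)/4 = 15 + (¼)*2 = 15 + ½ = 31/2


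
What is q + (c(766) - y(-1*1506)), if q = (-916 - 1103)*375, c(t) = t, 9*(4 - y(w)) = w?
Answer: -2269591/3 ≈ -7.5653e+5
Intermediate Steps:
y(w) = 4 - w/9
q = -757125 (q = -2019*375 = -757125)
q + (c(766) - y(-1*1506)) = -757125 + (766 - (4 - (-1)*1506/9)) = -757125 + (766 - (4 - 1/9*(-1506))) = -757125 + (766 - (4 + 502/3)) = -757125 + (766 - 1*514/3) = -757125 + (766 - 514/3) = -757125 + 1784/3 = -2269591/3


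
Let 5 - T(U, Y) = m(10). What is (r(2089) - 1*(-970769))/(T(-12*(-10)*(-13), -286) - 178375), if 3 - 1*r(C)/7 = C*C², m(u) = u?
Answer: 63812645993/178380 ≈ 3.5773e+5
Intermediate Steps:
T(U, Y) = -5 (T(U, Y) = 5 - 1*10 = 5 - 10 = -5)
r(C) = 21 - 7*C³ (r(C) = 21 - 7*C*C² = 21 - 7*C³)
(r(2089) - 1*(-970769))/(T(-12*(-10)*(-13), -286) - 178375) = ((21 - 7*2089³) - 1*(-970769))/(-5 - 178375) = ((21 - 7*9116230969) + 970769)/(-178380) = ((21 - 63813616783) + 970769)*(-1/178380) = (-63813616762 + 970769)*(-1/178380) = -63812645993*(-1/178380) = 63812645993/178380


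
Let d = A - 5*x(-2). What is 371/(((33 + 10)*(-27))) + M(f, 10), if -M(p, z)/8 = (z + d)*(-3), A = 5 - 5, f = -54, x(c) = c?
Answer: 556909/1161 ≈ 479.68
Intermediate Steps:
A = 0
d = 10 (d = 0 - 5*(-2) = 0 + 10 = 10)
M(p, z) = 240 + 24*z (M(p, z) = -8*(z + 10)*(-3) = -8*(10 + z)*(-3) = -8*(-30 - 3*z) = 240 + 24*z)
371/(((33 + 10)*(-27))) + M(f, 10) = 371/(((33 + 10)*(-27))) + (240 + 24*10) = 371/((43*(-27))) + (240 + 240) = 371/(-1161) + 480 = 371*(-1/1161) + 480 = -371/1161 + 480 = 556909/1161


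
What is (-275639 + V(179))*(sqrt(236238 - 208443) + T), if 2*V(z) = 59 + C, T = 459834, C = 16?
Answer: -126730940151 - 551203*sqrt(27795)/2 ≈ -1.2678e+11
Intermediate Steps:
V(z) = 75/2 (V(z) = (59 + 16)/2 = (1/2)*75 = 75/2)
(-275639 + V(179))*(sqrt(236238 - 208443) + T) = (-275639 + 75/2)*(sqrt(236238 - 208443) + 459834) = -551203*(sqrt(27795) + 459834)/2 = -551203*(459834 + sqrt(27795))/2 = -126730940151 - 551203*sqrt(27795)/2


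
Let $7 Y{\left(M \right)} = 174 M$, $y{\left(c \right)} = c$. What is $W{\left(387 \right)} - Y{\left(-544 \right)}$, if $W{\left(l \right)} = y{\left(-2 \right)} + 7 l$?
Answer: $\frac{113605}{7} \approx 16229.0$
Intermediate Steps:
$Y{\left(M \right)} = \frac{174 M}{7}$
$W{\left(l \right)} = -2 + 7 l$
$W{\left(387 \right)} - Y{\left(-544 \right)} = \left(-2 + 7 \cdot 387\right) - \frac{174}{7} \left(-544\right) = \left(-2 + 2709\right) - - \frac{94656}{7} = 2707 + \frac{94656}{7} = \frac{113605}{7}$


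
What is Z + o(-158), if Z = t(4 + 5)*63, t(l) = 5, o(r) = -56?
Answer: 259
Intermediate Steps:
Z = 315 (Z = 5*63 = 315)
Z + o(-158) = 315 - 56 = 259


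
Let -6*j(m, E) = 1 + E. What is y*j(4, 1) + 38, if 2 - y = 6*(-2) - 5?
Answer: 95/3 ≈ 31.667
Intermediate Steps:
j(m, E) = -1/6 - E/6 (j(m, E) = -(1 + E)/6 = -1/6 - E/6)
y = 19 (y = 2 - (6*(-2) - 5) = 2 - (-12 - 5) = 2 - 1*(-17) = 2 + 17 = 19)
y*j(4, 1) + 38 = 19*(-1/6 - 1/6*1) + 38 = 19*(-1/6 - 1/6) + 38 = 19*(-1/3) + 38 = -19/3 + 38 = 95/3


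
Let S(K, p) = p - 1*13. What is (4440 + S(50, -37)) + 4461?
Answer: 8851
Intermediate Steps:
S(K, p) = -13 + p (S(K, p) = p - 13 = -13 + p)
(4440 + S(50, -37)) + 4461 = (4440 + (-13 - 37)) + 4461 = (4440 - 50) + 4461 = 4390 + 4461 = 8851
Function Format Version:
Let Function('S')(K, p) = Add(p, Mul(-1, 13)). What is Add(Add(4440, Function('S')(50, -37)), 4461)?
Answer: 8851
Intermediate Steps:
Function('S')(K, p) = Add(-13, p) (Function('S')(K, p) = Add(p, -13) = Add(-13, p))
Add(Add(4440, Function('S')(50, -37)), 4461) = Add(Add(4440, Add(-13, -37)), 4461) = Add(Add(4440, -50), 4461) = Add(4390, 4461) = 8851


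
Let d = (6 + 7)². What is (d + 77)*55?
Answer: 13530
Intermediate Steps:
d = 169 (d = 13² = 169)
(d + 77)*55 = (169 + 77)*55 = 246*55 = 13530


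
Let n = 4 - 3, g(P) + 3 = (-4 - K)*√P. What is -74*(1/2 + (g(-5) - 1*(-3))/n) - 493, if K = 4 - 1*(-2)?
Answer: -530 + 740*I*√5 ≈ -530.0 + 1654.7*I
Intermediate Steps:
K = 6 (K = 4 + 2 = 6)
g(P) = -3 - 10*√P (g(P) = -3 + (-4 - 1*6)*√P = -3 + (-4 - 6)*√P = -3 - 10*√P)
n = 1
-74*(1/2 + (g(-5) - 1*(-3))/n) - 493 = -74*(1/2 + ((-3 - 10*I*√5) - 1*(-3))/1) - 493 = -74*(1*(½) + ((-3 - 10*I*√5) + 3)*1) - 493 = -74*(½ + ((-3 - 10*I*√5) + 3)*1) - 493 = -74*(½ - 10*I*√5*1) - 493 = -74*(½ - 10*I*√5) - 493 = (-37 + 740*I*√5) - 493 = -530 + 740*I*√5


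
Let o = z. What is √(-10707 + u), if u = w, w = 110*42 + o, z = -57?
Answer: 32*I*√6 ≈ 78.384*I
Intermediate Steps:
o = -57
w = 4563 (w = 110*42 - 57 = 4620 - 57 = 4563)
u = 4563
√(-10707 + u) = √(-10707 + 4563) = √(-6144) = 32*I*√6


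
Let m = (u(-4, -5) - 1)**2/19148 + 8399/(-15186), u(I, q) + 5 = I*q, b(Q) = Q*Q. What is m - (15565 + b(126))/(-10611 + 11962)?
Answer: -2338928531011/98211461082 ≈ -23.815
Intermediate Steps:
b(Q) = Q**2
u(I, q) = -5 + I*q
m = -39461899/72695382 (m = ((-5 - 4*(-5)) - 1)**2/19148 + 8399/(-15186) = ((-5 + 20) - 1)**2*(1/19148) + 8399*(-1/15186) = (15 - 1)**2*(1/19148) - 8399/15186 = 14**2*(1/19148) - 8399/15186 = 196*(1/19148) - 8399/15186 = 49/4787 - 8399/15186 = -39461899/72695382 ≈ -0.54284)
m - (15565 + b(126))/(-10611 + 11962) = -39461899/72695382 - (15565 + 126**2)/(-10611 + 11962) = -39461899/72695382 - (15565 + 15876)/1351 = -39461899/72695382 - 31441/1351 = -2338928531011/98211461082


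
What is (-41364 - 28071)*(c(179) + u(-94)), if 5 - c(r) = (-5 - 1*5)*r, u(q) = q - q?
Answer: -124635825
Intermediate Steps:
u(q) = 0
c(r) = 5 + 10*r (c(r) = 5 - (-5 - 1*5)*r = 5 - (-5 - 5)*r = 5 - (-10)*r = 5 + 10*r)
(-41364 - 28071)*(c(179) + u(-94)) = (-41364 - 28071)*((5 + 10*179) + 0) = -69435*((5 + 1790) + 0) = -69435*(1795 + 0) = -69435*1795 = -124635825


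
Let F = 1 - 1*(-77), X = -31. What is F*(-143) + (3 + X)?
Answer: -11182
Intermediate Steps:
F = 78 (F = 1 + 77 = 78)
F*(-143) + (3 + X) = 78*(-143) + (3 - 31) = -11154 - 28 = -11182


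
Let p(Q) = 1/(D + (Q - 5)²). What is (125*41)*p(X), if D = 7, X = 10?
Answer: 5125/32 ≈ 160.16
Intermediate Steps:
p(Q) = 1/(7 + (-5 + Q)²) (p(Q) = 1/(7 + (Q - 5)²) = 1/(7 + (-5 + Q)²))
(125*41)*p(X) = (125*41)/(7 + (-5 + 10)²) = 5125/(7 + 5²) = 5125/(7 + 25) = 5125/32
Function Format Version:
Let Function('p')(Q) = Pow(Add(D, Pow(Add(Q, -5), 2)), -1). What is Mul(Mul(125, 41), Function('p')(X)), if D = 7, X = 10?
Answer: Rational(5125, 32) ≈ 160.16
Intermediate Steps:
Function('p')(Q) = Pow(Add(7, Pow(Add(-5, Q), 2)), -1) (Function('p')(Q) = Pow(Add(7, Pow(Add(Q, -5), 2)), -1) = Pow(Add(7, Pow(Add(-5, Q), 2)), -1))
Mul(Mul(125, 41), Function('p')(X)) = Mul(Mul(125, 41), Pow(Add(7, Pow(Add(-5, 10), 2)), -1)) = Mul(5125, Pow(Add(7, Pow(5, 2)), -1)) = Mul(5125, Pow(Add(7, 25), -1)) = Mul(5125, Pow(32, -1)) = Mul(5125, Rational(1, 32)) = Rational(5125, 32)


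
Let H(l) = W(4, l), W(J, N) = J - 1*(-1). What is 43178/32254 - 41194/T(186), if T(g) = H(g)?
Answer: -664227693/80635 ≈ -8237.5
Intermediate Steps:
W(J, N) = 1 + J (W(J, N) = J + 1 = 1 + J)
H(l) = 5 (H(l) = 1 + 4 = 5)
T(g) = 5
43178/32254 - 41194/T(186) = 43178/32254 - 41194/5 = 43178*(1/32254) - 41194*1/5 = 21589/16127 - 41194/5 = -664227693/80635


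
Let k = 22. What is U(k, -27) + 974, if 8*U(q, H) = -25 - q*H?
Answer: 8361/8 ≈ 1045.1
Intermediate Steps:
U(q, H) = -25/8 - H*q/8 (U(q, H) = (-25 - q*H)/8 = (-25 - H*q)/8 = -25/8 - H*q/8)
U(k, -27) + 974 = (-25/8 - ⅛*(-27)*22) + 974 = (-25/8 + 297/4) + 974 = 569/8 + 974 = 8361/8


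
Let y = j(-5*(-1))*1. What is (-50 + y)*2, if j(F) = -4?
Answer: -108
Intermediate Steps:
y = -4 (y = -4*1 = -4)
(-50 + y)*2 = (-50 - 4)*2 = -54*2 = -108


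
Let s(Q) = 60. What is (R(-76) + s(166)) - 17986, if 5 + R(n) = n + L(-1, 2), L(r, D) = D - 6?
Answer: -18011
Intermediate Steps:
L(r, D) = -6 + D
R(n) = -9 + n (R(n) = -5 + (n + (-6 + 2)) = -5 + (n - 4) = -5 + (-4 + n) = -9 + n)
(R(-76) + s(166)) - 17986 = ((-9 - 76) + 60) - 17986 = (-85 + 60) - 17986 = -25 - 17986 = -18011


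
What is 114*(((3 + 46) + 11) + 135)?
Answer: 22230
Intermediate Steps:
114*(((3 + 46) + 11) + 135) = 114*((49 + 11) + 135) = 114*(60 + 135) = 114*195 = 22230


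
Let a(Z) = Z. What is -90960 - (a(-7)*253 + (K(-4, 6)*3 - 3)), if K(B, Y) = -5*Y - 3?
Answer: -89087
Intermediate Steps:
K(B, Y) = -3 - 5*Y
-90960 - (a(-7)*253 + (K(-4, 6)*3 - 3)) = -90960 - (-7*253 + ((-3 - 5*6)*3 - 3)) = -90960 - (-1771 + ((-3 - 30)*3 - 3)) = -90960 - (-1771 + (-33*3 - 3)) = -90960 - (-1771 + (-99 - 3)) = -90960 - (-1771 - 102) = -90960 - 1*(-1873) = -90960 + 1873 = -89087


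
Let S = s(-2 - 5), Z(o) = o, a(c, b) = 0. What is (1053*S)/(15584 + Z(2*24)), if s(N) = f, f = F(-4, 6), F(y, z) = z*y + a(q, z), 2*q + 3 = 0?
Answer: -3159/1954 ≈ -1.6167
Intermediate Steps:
q = -3/2 (q = -3/2 + (1/2)*0 = -3/2 + 0 = -3/2 ≈ -1.5000)
F(y, z) = y*z (F(y, z) = z*y + 0 = y*z + 0 = y*z)
f = -24 (f = -4*6 = -24)
s(N) = -24
S = -24
(1053*S)/(15584 + Z(2*24)) = (1053*(-24))/(15584 + 2*24) = -25272/(15584 + 48) = -25272/15632 = -25272*1/15632 = -3159/1954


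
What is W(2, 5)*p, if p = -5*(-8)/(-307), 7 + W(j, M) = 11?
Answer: -160/307 ≈ -0.52117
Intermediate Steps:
W(j, M) = 4 (W(j, M) = -7 + 11 = 4)
p = -40/307 (p = 40*(-1/307) = -40/307 ≈ -0.13029)
W(2, 5)*p = 4*(-40/307) = -160/307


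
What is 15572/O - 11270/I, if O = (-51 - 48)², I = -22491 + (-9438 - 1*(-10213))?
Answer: 224309411/106419258 ≈ 2.1078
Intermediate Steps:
I = -21716 (I = -22491 + (-9438 + 10213) = -22491 + 775 = -21716)
O = 9801 (O = (-99)² = 9801)
15572/O - 11270/I = 15572/9801 - 11270/(-21716) = 15572*(1/9801) - 11270*(-1/21716) = 15572/9801 + 5635/10858 = 224309411/106419258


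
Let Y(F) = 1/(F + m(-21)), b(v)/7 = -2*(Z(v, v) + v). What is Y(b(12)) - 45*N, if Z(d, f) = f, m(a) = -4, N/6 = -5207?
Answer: 478002599/340 ≈ 1.4059e+6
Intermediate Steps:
N = -31242 (N = 6*(-5207) = -31242)
b(v) = -28*v (b(v) = 7*(-2*(v + v)) = 7*(-4*v) = -28*v)
Y(F) = 1/(-4 + F) (Y(F) = 1/(F - 4) = 1/(-4 + F))
Y(b(12)) - 45*N = 1/(-4 - 28*12) - 45*(-31242) = 1/(-4 - 336) - 1*(-1405890) = 1/(-340) + 1405890 = -1/340 + 1405890 = 478002599/340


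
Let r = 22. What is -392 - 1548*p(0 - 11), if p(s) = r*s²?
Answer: -4121168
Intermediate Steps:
p(s) = 22*s²
-392 - 1548*p(0 - 11) = -392 - 34056*(0 - 11)² = -392 - 34056*(-11)² = -392 - 34056*121 = -392 - 1548*2662 = -392 - 4120776 = -4121168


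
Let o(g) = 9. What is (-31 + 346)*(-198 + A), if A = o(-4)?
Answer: -59535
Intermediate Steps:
A = 9
(-31 + 346)*(-198 + A) = (-31 + 346)*(-198 + 9) = 315*(-189) = -59535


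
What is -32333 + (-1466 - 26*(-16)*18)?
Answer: -26311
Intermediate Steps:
-32333 + (-1466 - 26*(-16)*18) = -32333 + (-1466 + 416*18) = -32333 + (-1466 + 7488) = -32333 + 6022 = -26311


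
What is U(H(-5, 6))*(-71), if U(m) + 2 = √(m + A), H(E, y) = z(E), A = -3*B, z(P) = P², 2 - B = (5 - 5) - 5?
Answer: 0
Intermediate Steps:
B = 7 (B = 2 - ((5 - 5) - 5) = 2 - (0 - 5) = 2 - 1*(-5) = 2 + 5 = 7)
A = -21 (A = -3*7 = -21)
H(E, y) = E²
U(m) = -2 + √(-21 + m) (U(m) = -2 + √(m - 21) = -2 + √(-21 + m))
U(H(-5, 6))*(-71) = (-2 + √(-21 + (-5)²))*(-71) = (-2 + √(-21 + 25))*(-71) = (-2 + √4)*(-71) = (-2 + 2)*(-71) = 0*(-71) = 0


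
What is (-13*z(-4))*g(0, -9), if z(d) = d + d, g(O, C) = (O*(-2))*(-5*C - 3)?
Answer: 0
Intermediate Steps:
g(O, C) = -2*O*(-3 - 5*C) (g(O, C) = (-2*O)*(-3 - 5*C) = -2*O*(-3 - 5*C))
z(d) = 2*d
(-13*z(-4))*g(0, -9) = (-26*(-4))*(2*0*(3 + 5*(-9))) = (-13*(-8))*(2*0*(3 - 45)) = 104*(2*0*(-42)) = 104*0 = 0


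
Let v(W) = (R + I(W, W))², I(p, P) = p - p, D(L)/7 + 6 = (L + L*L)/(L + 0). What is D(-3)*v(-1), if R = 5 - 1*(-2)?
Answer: -2744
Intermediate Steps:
D(L) = -42 + 7*(L + L²)/L (D(L) = -42 + 7*((L + L*L)/(L + 0)) = -42 + 7*((L + L²)/L) = -42 + 7*(L + L²)/L)
I(p, P) = 0
R = 7 (R = 5 + 2 = 7)
v(W) = 49 (v(W) = (7 + 0)² = 7² = 49)
D(-3)*v(-1) = (-35 + 7*(-3))*49 = (-35 - 21)*49 = -56*49 = -2744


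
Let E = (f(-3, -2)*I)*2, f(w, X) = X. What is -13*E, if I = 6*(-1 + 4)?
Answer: 936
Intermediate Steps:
I = 18 (I = 6*3 = 18)
E = -72 (E = -2*18*2 = -36*2 = -72)
-13*E = -13*(-72) = 936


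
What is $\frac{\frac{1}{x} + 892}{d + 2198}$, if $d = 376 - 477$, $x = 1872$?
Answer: $\frac{1669825}{3925584} \approx 0.42537$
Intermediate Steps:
$d = -101$
$\frac{\frac{1}{x} + 892}{d + 2198} = \frac{\frac{1}{1872} + 892}{-101 + 2198} = \frac{\frac{1}{1872} + 892}{2097} = \frac{1669825}{1872} \cdot \frac{1}{2097} = \frac{1669825}{3925584}$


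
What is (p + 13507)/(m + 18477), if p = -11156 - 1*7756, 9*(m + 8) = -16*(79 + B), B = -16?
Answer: -5405/18357 ≈ -0.29444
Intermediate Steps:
m = -120 (m = -8 + (-16*(79 - 16))/9 = -8 + (-16*63)/9 = -8 + (⅑)*(-1008) = -8 - 112 = -120)
p = -18912 (p = -11156 - 7756 = -18912)
(p + 13507)/(m + 18477) = (-18912 + 13507)/(-120 + 18477) = -5405/18357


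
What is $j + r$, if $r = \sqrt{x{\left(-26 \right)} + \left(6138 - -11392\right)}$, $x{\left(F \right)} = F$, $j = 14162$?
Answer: $14162 + 4 \sqrt{1094} \approx 14294.0$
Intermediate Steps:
$r = 4 \sqrt{1094}$ ($r = \sqrt{-26 + \left(6138 - -11392\right)} = \sqrt{-26 + \left(6138 + 11392\right)} = \sqrt{-26 + 17530} = \sqrt{17504} = 4 \sqrt{1094} \approx 132.3$)
$j + r = 14162 + 4 \sqrt{1094}$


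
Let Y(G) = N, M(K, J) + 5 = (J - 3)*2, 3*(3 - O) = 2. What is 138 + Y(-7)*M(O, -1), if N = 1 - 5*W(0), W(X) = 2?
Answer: 255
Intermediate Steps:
O = 7/3 (O = 3 - ⅓*2 = 3 - ⅔ = 7/3 ≈ 2.3333)
N = -9 (N = 1 - 5*2 = 1 - 10 = -9)
M(K, J) = -11 + 2*J (M(K, J) = -5 + (J - 3)*2 = -5 + (-3 + J)*2 = -5 + (-6 + 2*J) = -11 + 2*J)
Y(G) = -9
138 + Y(-7)*M(O, -1) = 138 - 9*(-11 + 2*(-1)) = 138 - 9*(-11 - 2) = 138 - 9*(-13) = 138 + 117 = 255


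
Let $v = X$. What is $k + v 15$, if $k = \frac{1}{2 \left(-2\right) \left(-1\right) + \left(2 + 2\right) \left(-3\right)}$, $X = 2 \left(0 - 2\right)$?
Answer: $- \frac{481}{8} \approx -60.125$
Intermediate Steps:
$X = -4$ ($X = 2 \left(-2\right) = -4$)
$v = -4$
$k = - \frac{1}{8}$ ($k = \frac{1}{\left(-4\right) \left(-1\right) + 4 \left(-3\right)} = \frac{1}{4 - 12} = \frac{1}{-8} = - \frac{1}{8} \approx -0.125$)
$k + v 15 = - \frac{1}{8} - 60 = - \frac{481}{8}$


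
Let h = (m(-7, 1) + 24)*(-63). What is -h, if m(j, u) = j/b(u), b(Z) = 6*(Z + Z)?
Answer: 5901/4 ≈ 1475.3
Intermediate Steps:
b(Z) = 12*Z (b(Z) = 6*(2*Z) = 12*Z)
m(j, u) = j/(12*u) (m(j, u) = j/((12*u)) = j*(1/(12*u)) = j/(12*u))
h = -5901/4 (h = ((1/12)*(-7)/1 + 24)*(-63) = ((1/12)*(-7)*1 + 24)*(-63) = (-7/12 + 24)*(-63) = (281/12)*(-63) = -5901/4 ≈ -1475.3)
-h = -1*(-5901/4) = 5901/4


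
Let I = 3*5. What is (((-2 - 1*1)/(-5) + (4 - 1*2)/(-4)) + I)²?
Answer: 22801/100 ≈ 228.01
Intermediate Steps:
I = 15
(((-2 - 1*1)/(-5) + (4 - 1*2)/(-4)) + I)² = (((-2 - 1*1)/(-5) + (4 - 1*2)/(-4)) + 15)² = (((-2 - 1)*(-⅕) + (4 - 2)*(-¼)) + 15)² = ((-3*(-⅕) + 2*(-¼)) + 15)² = ((⅗ - ½) + 15)² = (⅒ + 15)² = (151/10)² = 22801/100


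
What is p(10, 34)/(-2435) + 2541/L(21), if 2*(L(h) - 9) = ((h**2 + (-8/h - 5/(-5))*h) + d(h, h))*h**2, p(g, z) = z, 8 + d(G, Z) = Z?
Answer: 358124/33434985 ≈ 0.010711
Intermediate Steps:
d(G, Z) = -8 + Z
L(h) = 9 + h**2*(-8 + h + h**2 + h*(1 - 8/h))/2 (L(h) = 9 + (((h**2 + (-8/h - 5/(-5))*h) + (-8 + h))*h**2)/2 = 9 + (((h**2 + (-8/h - 5*(-1/5))*h) + (-8 + h))*h**2)/2 = 9 + (((h**2 + (-8/h + 1)*h) + (-8 + h))*h**2)/2 = 9 + (((h**2 + (1 - 8/h)*h) + (-8 + h))*h**2)/2 = 9 + (((h**2 + h*(1 - 8/h)) + (-8 + h))*h**2)/2 = 9 + ((-8 + h + h**2 + h*(1 - 8/h))*h**2)/2 = 9 + (h**2*(-8 + h + h**2 + h*(1 - 8/h)))/2 = 9 + h**2*(-8 + h + h**2 + h*(1 - 8/h))/2)
p(10, 34)/(-2435) + 2541/L(21) = 34/(-2435) + 2541/(9 + 21**3 + (1/2)*21**4 - 8*21**2) = 34*(-1/2435) + 2541/(9 + 9261 + (1/2)*194481 - 8*441) = -34/2435 + 2541/(9 + 9261 + 194481/2 - 3528) = -34/2435 + 2541/(205965/2) = -34/2435 + 2541*(2/205965) = -34/2435 + 1694/68655 = 358124/33434985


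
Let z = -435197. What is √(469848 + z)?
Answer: √34651 ≈ 186.15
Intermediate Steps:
√(469848 + z) = √(469848 - 435197) = √34651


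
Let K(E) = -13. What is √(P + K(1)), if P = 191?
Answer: √178 ≈ 13.342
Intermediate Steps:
√(P + K(1)) = √(191 - 13) = √178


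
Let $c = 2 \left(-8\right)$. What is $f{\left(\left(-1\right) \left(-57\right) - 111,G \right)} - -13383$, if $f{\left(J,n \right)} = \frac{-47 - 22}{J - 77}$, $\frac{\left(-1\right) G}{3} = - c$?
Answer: $\frac{1753242}{131} \approx 13384.0$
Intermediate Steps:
$c = -16$
$G = -48$ ($G = - 3 \left(\left(-1\right) \left(-16\right)\right) = \left(-3\right) 16 = -48$)
$f{\left(J,n \right)} = - \frac{69}{-77 + J}$
$f{\left(\left(-1\right) \left(-57\right) - 111,G \right)} - -13383 = - \frac{69}{-77 - 54} - -13383 = - \frac{69}{-77 + \left(57 - 111\right)} + 13383 = - \frac{69}{-77 - 54} + 13383 = - \frac{69}{-131} + 13383 = \left(-69\right) \left(- \frac{1}{131}\right) + 13383 = \frac{69}{131} + 13383 = \frac{1753242}{131}$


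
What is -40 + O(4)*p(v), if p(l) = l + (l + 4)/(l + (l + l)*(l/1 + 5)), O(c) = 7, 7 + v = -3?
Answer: -1657/15 ≈ -110.47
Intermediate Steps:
v = -10 (v = -7 - 3 = -10)
p(l) = l + (4 + l)/(l + 2*l*(5 + l)) (p(l) = l + (4 + l)/(l + (2*l)*(l*1 + 5)) = l + (4 + l)/(l + (2*l)*(l + 5)) = l + (4 + l)/(l + (2*l)*(5 + l)) = l + (4 + l)/(l + 2*l*(5 + l)))
-40 + O(4)*p(v) = -40 + 7*((4 - 10 + 2*(-10)³ + 11*(-10)²)/((-10)*(11 + 2*(-10)))) = -40 + 7*(-(4 - 10 + 2*(-1000) + 11*100)/(10*(11 - 20))) = -40 + 7*(-⅒*(4 - 10 - 2000 + 1100)/(-9)) = -40 + 7*(-⅒*(-⅑)*(-906)) = -40 + 7*(-151/15) = -40 - 1057/15 = -1657/15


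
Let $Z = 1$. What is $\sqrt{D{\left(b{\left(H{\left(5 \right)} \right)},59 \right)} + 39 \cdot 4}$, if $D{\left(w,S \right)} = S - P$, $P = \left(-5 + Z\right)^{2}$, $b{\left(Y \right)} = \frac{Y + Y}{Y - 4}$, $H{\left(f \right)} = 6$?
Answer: $\sqrt{199} \approx 14.107$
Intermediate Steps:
$b{\left(Y \right)} = \frac{2 Y}{-4 + Y}$
$P = 16$ ($P = \left(-5 + 1\right)^{2} = \left(-4\right)^{2} = 16$)
$D{\left(w,S \right)} = -16 + S$ ($D{\left(w,S \right)} = S - 16 = -16 + S$)
$\sqrt{D{\left(b{\left(H{\left(5 \right)} \right)},59 \right)} + 39 \cdot 4} = \sqrt{\left(-16 + 59\right) + 39 \cdot 4} = \sqrt{43 + 156} = \sqrt{199}$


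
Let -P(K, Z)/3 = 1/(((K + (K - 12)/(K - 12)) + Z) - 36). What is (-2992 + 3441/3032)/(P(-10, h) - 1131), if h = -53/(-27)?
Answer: 5268684043/1992237756 ≈ 2.6446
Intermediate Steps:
h = 53/27 (h = -53*(-1/27) = 53/27 ≈ 1.9630)
P(K, Z) = -3/(-35 + K + Z) (P(K, Z) = -3/(((K + (K - 12)/(K - 12)) + Z) - 36) = -3/(((K + (-12 + K)/(-12 + K)) + Z) - 36) = -3/(((K + 1) + Z) - 36) = -3/(((1 + K) + Z) - 36) = -3/((1 + K + Z) - 36) = -3/(-35 + K + Z))
(-2992 + 3441/3032)/(P(-10, h) - 1131) = (-2992 + 3441/3032)/(-3/(-35 - 10 + 53/27) - 1131) = (-2992 + 3441*(1/3032))/(-3/(-1162/27) - 1131) = (-2992 + 3441/3032)/(-3*(-27/1162) - 1131) = -9068303/(3032*(81/1162 - 1131)) = -9068303/(3032*(-1314141/1162)) = -9068303/3032*(-1162/1314141) = 5268684043/1992237756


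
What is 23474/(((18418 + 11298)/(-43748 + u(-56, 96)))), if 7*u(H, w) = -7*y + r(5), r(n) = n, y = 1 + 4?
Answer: -1797322021/52003 ≈ -34562.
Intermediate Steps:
y = 5
u(H, w) = -30/7 (u(H, w) = (-7*5 + 5)/7 = (-35 + 5)/7 = (⅐)*(-30) = -30/7)
23474/(((18418 + 11298)/(-43748 + u(-56, 96)))) = 23474/(((18418 + 11298)/(-43748 - 30/7))) = 23474/((29716/(-306266/7))) = 23474/((29716*(-7/306266))) = 23474/(-104006/153133) = 23474*(-153133/104006) = -1797322021/52003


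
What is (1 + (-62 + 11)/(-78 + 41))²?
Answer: 7744/1369 ≈ 5.6567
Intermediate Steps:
(1 + (-62 + 11)/(-78 + 41))² = (1 - 51/(-37))² = (1 - 51*(-1/37))² = (1 + 51/37)² = (88/37)² = 7744/1369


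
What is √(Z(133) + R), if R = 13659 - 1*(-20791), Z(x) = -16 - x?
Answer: √34301 ≈ 185.21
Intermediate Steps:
R = 34450 (R = 13659 + 20791 = 34450)
√(Z(133) + R) = √((-16 - 1*133) + 34450) = √((-16 - 133) + 34450) = √(-149 + 34450) = √34301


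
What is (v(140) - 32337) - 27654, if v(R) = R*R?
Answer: -40391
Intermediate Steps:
v(R) = R²
(v(140) - 32337) - 27654 = (140² - 32337) - 27654 = (19600 - 32337) - 27654 = -12737 - 27654 = -40391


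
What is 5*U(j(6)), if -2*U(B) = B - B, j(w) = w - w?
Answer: 0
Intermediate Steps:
j(w) = 0
U(B) = 0 (U(B) = -(B - B)/2 = -1/2*0 = 0)
5*U(j(6)) = 5*0 = 0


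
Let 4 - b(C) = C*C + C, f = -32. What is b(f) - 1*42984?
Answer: -43972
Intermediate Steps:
b(C) = 4 - C - C**2 (b(C) = 4 - (C*C + C) = 4 - (C**2 + C) = 4 - (C + C**2) = 4 + (-C - C**2) = 4 - C - C**2)
b(f) - 1*42984 = (4 - 1*(-32) - 1*(-32)**2) - 1*42984 = (4 + 32 - 1*1024) - 42984 = (4 + 32 - 1024) - 42984 = -988 - 42984 = -43972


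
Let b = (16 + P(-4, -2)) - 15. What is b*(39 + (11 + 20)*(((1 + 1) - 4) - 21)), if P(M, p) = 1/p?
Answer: -337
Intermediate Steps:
b = ½ (b = (16 + 1/(-2)) - 15 = (16 - ½) - 15 = 31/2 - 15 = ½ ≈ 0.50000)
b*(39 + (11 + 20)*(((1 + 1) - 4) - 21)) = (39 + (11 + 20)*(((1 + 1) - 4) - 21))/2 = (39 + 31*((2 - 4) - 21))/2 = (39 + 31*(-2 - 21))/2 = (39 + 31*(-23))/2 = (39 - 713)/2 = (½)*(-674) = -337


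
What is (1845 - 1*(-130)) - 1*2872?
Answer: -897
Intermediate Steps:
(1845 - 1*(-130)) - 1*2872 = (1845 + 130) - 2872 = 1975 - 2872 = -897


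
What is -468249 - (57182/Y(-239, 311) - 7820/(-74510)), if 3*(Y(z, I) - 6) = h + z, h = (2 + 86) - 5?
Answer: -80032222322/171373 ≈ -4.6701e+5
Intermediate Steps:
h = 83 (h = 88 - 5 = 83)
Y(z, I) = 101/3 + z/3 (Y(z, I) = 6 + (83 + z)/3 = 6 + (83/3 + z/3) = 101/3 + z/3)
-468249 - (57182/Y(-239, 311) - 7820/(-74510)) = -468249 - (57182/(101/3 + (⅓)*(-239)) - 7820/(-74510)) = -468249 - (57182/(101/3 - 239/3) - 7820*(-1/74510)) = -468249 - (57182/(-46) + 782/7451) = -468249 - (57182*(-1/46) + 782/7451) = -468249 - (-28591/23 + 782/7451) = -468249 - 1*(-213013555/171373) = -468249 + 213013555/171373 = -80032222322/171373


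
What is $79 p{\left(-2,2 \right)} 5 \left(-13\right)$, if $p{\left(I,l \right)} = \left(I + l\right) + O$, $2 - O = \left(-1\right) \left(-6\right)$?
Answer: $20540$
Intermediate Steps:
$O = -4$ ($O = 2 - \left(-1\right) \left(-6\right) = 2 - 6 = -4$)
$p{\left(I,l \right)} = -4 + I + l$ ($p{\left(I,l \right)} = \left(I + l\right) - 4 = -4 + I + l$)
$79 p{\left(-2,2 \right)} 5 \left(-13\right) = 79 \left(-4 - 2 + 2\right) 5 \left(-13\right) = 79 \left(-4\right) \left(-65\right) = \left(-316\right) \left(-65\right) = 20540$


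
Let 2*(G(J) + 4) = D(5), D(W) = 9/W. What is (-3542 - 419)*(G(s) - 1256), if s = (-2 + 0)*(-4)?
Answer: 49872951/10 ≈ 4.9873e+6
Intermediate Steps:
s = 8 (s = -2*(-4) = 8)
G(J) = -31/10 (G(J) = -4 + (9/5)/2 = -4 + (9*(1/5))/2 = -4 + (1/2)*(9/5) = -4 + 9/10 = -31/10)
(-3542 - 419)*(G(s) - 1256) = (-3542 - 419)*(-31/10 - 1256) = -3961*(-12591/10) = 49872951/10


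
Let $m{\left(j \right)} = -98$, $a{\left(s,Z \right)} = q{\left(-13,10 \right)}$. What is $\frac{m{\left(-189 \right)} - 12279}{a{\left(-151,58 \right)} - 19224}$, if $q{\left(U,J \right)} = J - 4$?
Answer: $\frac{12377}{19218} \approx 0.64403$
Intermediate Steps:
$q{\left(U,J \right)} = -4 + J$
$a{\left(s,Z \right)} = 6$ ($a{\left(s,Z \right)} = -4 + 10 = 6$)
$\frac{m{\left(-189 \right)} - 12279}{a{\left(-151,58 \right)} - 19224} = \frac{-98 - 12279}{6 - 19224} = - \frac{12377}{-19218} = \left(-12377\right) \left(- \frac{1}{19218}\right) = \frac{12377}{19218}$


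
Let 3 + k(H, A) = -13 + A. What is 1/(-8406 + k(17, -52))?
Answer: -1/8474 ≈ -0.00011801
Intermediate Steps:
k(H, A) = -16 + A (k(H, A) = -3 + (-13 + A) = -16 + A)
1/(-8406 + k(17, -52)) = 1/(-8406 + (-16 - 52)) = 1/(-8406 - 68) = 1/(-8474) = -1/8474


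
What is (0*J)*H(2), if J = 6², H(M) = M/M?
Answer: 0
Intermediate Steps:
H(M) = 1
J = 36
(0*J)*H(2) = (0*36)*1 = 0*1 = 0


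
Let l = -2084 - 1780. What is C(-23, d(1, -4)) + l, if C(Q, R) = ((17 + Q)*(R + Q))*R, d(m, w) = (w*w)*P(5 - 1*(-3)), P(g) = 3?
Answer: -11064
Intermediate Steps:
d(m, w) = 3*w**2 (d(m, w) = (w*w)*3 = w**2*3 = 3*w**2)
C(Q, R) = R*(17 + Q)*(Q + R) (C(Q, R) = ((17 + Q)*(Q + R))*R = R*(17 + Q)*(Q + R))
l = -3864
C(-23, d(1, -4)) + l = (3*(-4)**2)*((-23)**2 + 17*(-23) + 17*(3*(-4)**2) - 69*(-4)**2) - 3864 = (3*16)*(529 - 391 + 17*(3*16) - 69*16) - 3864 = 48*(529 - 391 + 17*48 - 23*48) - 3864 = 48*(529 - 391 + 816 - 1104) - 3864 = 48*(-150) - 3864 = -7200 - 3864 = -11064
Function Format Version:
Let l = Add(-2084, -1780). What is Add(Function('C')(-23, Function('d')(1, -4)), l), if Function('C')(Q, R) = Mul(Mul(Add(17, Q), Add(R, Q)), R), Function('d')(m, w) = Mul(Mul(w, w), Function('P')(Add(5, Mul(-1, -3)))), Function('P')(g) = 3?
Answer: -11064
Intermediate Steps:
Function('d')(m, w) = Mul(3, Pow(w, 2)) (Function('d')(m, w) = Mul(Mul(w, w), 3) = Mul(Pow(w, 2), 3) = Mul(3, Pow(w, 2)))
Function('C')(Q, R) = Mul(R, Add(17, Q), Add(Q, R)) (Function('C')(Q, R) = Mul(Mul(Add(17, Q), Add(Q, R)), R) = Mul(R, Add(17, Q), Add(Q, R)))
l = -3864
Add(Function('C')(-23, Function('d')(1, -4)), l) = Add(Mul(Mul(3, Pow(-4, 2)), Add(Pow(-23, 2), Mul(17, -23), Mul(17, Mul(3, Pow(-4, 2))), Mul(-23, Mul(3, Pow(-4, 2))))), -3864) = Add(Mul(Mul(3, 16), Add(529, -391, Mul(17, Mul(3, 16)), Mul(-23, Mul(3, 16)))), -3864) = Add(Mul(48, Add(529, -391, Mul(17, 48), Mul(-23, 48))), -3864) = Add(Mul(48, Add(529, -391, 816, -1104)), -3864) = Add(Mul(48, -150), -3864) = Add(-7200, -3864) = -11064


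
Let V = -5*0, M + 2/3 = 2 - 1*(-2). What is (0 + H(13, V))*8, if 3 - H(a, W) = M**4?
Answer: -78056/81 ≈ -963.65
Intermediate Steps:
M = 10/3 (M = -2/3 + (2 - 1*(-2)) = -2/3 + (2 + 2) = -2/3 + 4 = 10/3 ≈ 3.3333)
V = 0
H(a, W) = -9757/81 (H(a, W) = 3 - (10/3)**4 = 3 - 1*10000/81 = 3 - 10000/81 = -9757/81)
(0 + H(13, V))*8 = (0 - 9757/81)*8 = -9757/81*8 = -78056/81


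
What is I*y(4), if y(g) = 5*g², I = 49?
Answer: 3920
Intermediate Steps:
I*y(4) = 49*(5*4²) = 49*(5*16) = 49*80 = 3920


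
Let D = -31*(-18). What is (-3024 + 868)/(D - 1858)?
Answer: 539/325 ≈ 1.6585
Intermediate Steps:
D = 558
(-3024 + 868)/(D - 1858) = (-3024 + 868)/(558 - 1858) = -2156/(-1300) = -2156*(-1/1300) = 539/325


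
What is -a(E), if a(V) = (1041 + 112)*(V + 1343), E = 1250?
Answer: -2989729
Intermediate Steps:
a(V) = 1548479 + 1153*V (a(V) = 1153*(1343 + V) = 1548479 + 1153*V)
-a(E) = -(1548479 + 1153*1250) = -(1548479 + 1441250) = -1*2989729 = -2989729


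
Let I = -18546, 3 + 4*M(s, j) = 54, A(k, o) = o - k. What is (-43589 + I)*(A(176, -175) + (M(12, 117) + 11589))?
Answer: -2796261405/4 ≈ -6.9907e+8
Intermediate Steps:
M(s, j) = 51/4 (M(s, j) = -¾ + (¼)*54 = -¾ + 27/2 = 51/4)
(-43589 + I)*(A(176, -175) + (M(12, 117) + 11589)) = (-43589 - 18546)*((-175 - 1*176) + (51/4 + 11589)) = -62135*((-175 - 176) + 46407/4) = -62135*(-351 + 46407/4) = -62135*45003/4 = -2796261405/4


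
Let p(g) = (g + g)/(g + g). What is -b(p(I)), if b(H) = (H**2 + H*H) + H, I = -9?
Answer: -3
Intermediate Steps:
p(g) = 1 (p(g) = (2*g)/((2*g)) = (2*g)*(1/(2*g)) = 1)
b(H) = H + 2*H**2 (b(H) = (H**2 + H**2) + H = 2*H**2 + H = H + 2*H**2)
-b(p(I)) = -(1 + 2*1) = -(1 + 2) = -3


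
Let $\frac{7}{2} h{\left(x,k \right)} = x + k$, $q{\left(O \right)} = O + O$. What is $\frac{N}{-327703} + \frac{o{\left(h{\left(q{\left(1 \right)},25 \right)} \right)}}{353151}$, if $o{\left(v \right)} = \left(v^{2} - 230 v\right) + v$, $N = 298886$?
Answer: $- \frac{577717071628}{630078162833} \approx -0.9169$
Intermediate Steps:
$q{\left(O \right)} = 2 O$
$h{\left(x,k \right)} = \frac{2 k}{7} + \frac{2 x}{7}$ ($h{\left(x,k \right)} = \frac{2 \left(x + k\right)}{7} = \frac{2 \left(k + x\right)}{7} = \frac{2 k}{7} + \frac{2 x}{7}$)
$o{\left(v \right)} = v^{2} - 229 v$
$\frac{N}{-327703} + \frac{o{\left(h{\left(q{\left(1 \right)},25 \right)} \right)}}{353151} = \frac{298886}{-327703} + \frac{\left(\frac{2}{7} \cdot 25 + \frac{2 \cdot 2 \cdot 1}{7}\right) \left(-229 + \left(\frac{2}{7} \cdot 25 + \frac{2 \cdot 2 \cdot 1}{7}\right)\right)}{353151} = 298886 \left(- \frac{1}{327703}\right) + \left(\frac{50}{7} + \frac{2}{7} \cdot 2\right) \left(-229 + \left(\frac{50}{7} + \frac{2}{7} \cdot 2\right)\right) \frac{1}{353151} = - \frac{298886}{327703} + \left(\frac{50}{7} + \frac{4}{7}\right) \left(-229 + \left(\frac{50}{7} + \frac{4}{7}\right)\right) \frac{1}{353151} = - \frac{298886}{327703} + \frac{54 \left(-229 + \frac{54}{7}\right)}{7} \cdot \frac{1}{353151} = - \frac{298886}{327703} + \frac{54}{7} \left(- \frac{1549}{7}\right) \frac{1}{353151} = - \frac{298886}{327703} - \frac{9294}{1922711} = - \frac{577717071628}{630078162833}$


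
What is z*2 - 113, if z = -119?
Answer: -351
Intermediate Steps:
z*2 - 113 = -119*2 - 113 = -238 - 113 = -351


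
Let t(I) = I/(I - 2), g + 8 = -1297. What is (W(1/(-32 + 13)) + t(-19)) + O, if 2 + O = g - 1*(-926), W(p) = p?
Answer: -151679/399 ≈ -380.15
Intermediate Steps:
g = -1305 (g = -8 - 1297 = -1305)
t(I) = I/(-2 + I)
O = -381 (O = -2 + (-1305 - 1*(-926)) = -2 + (-1305 + 926) = -2 - 379 = -381)
(W(1/(-32 + 13)) + t(-19)) + O = (1/(-32 + 13) - 19/(-2 - 19)) - 381 = (1/(-19) - 19/(-21)) - 381 = (-1/19 - 19*(-1/21)) - 381 = (-1/19 + 19/21) - 381 = 340/399 - 381 = -151679/399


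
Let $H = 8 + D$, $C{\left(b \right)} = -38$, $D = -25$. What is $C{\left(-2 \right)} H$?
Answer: $646$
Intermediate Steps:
$H = -17$ ($H = 8 - 25 = -17$)
$C{\left(-2 \right)} H = \left(-38\right) \left(-17\right) = 646$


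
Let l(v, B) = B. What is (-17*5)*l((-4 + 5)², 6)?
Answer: -510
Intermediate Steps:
(-17*5)*l((-4 + 5)², 6) = -17*5*6 = -85*6 = -510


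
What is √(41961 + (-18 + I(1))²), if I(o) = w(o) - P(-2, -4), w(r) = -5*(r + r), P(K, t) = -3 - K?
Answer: √42690 ≈ 206.62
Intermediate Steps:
w(r) = -10*r
I(o) = 1 - 10*o (I(o) = -10*o - (-3 - 1*(-2)) = -10*o - (-3 + 2) = -10*o - 1*(-1) = -10*o + 1 = 1 - 10*o)
√(41961 + (-18 + I(1))²) = √(41961 + (-18 + (1 - 10*1))²) = √(41961 + (-18 + (1 - 10))²) = √(41961 + (-18 - 9)²) = √(41961 + (-27)²) = √(41961 + 729) = √42690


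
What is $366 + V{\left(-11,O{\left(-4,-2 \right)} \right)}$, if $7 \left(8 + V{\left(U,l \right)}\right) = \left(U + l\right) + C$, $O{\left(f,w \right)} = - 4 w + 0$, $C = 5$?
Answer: $\frac{2508}{7} \approx 358.29$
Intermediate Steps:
$O{\left(f,w \right)} = - 4 w$
$V{\left(U,l \right)} = - \frac{51}{7} + \frac{U}{7} + \frac{l}{7}$ ($V{\left(U,l \right)} = -8 + \frac{\left(U + l\right) + 5}{7} = -8 + \frac{5 + U + l}{7} = -8 + \left(\frac{5}{7} + \frac{U}{7} + \frac{l}{7}\right) = - \frac{51}{7} + \frac{U}{7} + \frac{l}{7}$)
$366 + V{\left(-11,O{\left(-4,-2 \right)} \right)} = 366 + \left(- \frac{51}{7} + \frac{1}{7} \left(-11\right) + \frac{\left(-4\right) \left(-2\right)}{7}\right) = 366 - \frac{54}{7} = \frac{2508}{7}$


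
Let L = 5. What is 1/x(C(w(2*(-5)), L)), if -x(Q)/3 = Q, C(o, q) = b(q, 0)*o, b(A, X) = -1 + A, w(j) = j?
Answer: 1/120 ≈ 0.0083333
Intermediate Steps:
C(o, q) = o*(-1 + q) (C(o, q) = (-1 + q)*o = o*(-1 + q))
x(Q) = -3*Q
1/x(C(w(2*(-5)), L)) = 1/(-3*2*(-5)*(-1 + 5)) = 1/(-(-30)*4) = 1/(-3*(-40)) = 1/120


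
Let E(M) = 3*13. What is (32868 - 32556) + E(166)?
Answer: 351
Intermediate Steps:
E(M) = 39
(32868 - 32556) + E(166) = (32868 - 32556) + 39 = 312 + 39 = 351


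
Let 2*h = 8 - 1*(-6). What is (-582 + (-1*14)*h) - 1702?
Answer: -2382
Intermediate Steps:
h = 7 (h = (8 - 1*(-6))/2 = (8 + 6)/2 = (½)*14 = 7)
(-582 + (-1*14)*h) - 1702 = (-582 - 1*14*7) - 1702 = (-582 - 14*7) - 1702 = (-582 - 98) - 1702 = -680 - 1702 = -2382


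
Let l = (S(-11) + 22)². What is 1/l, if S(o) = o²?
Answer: 1/20449 ≈ 4.8902e-5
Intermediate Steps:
l = 20449 (l = ((-11)² + 22)² = (121 + 22)² = 143² = 20449)
1/l = 1/20449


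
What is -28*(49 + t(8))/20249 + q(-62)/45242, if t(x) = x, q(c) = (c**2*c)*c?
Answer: 149566910716/458052629 ≈ 326.53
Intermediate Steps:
q(c) = c**4 (q(c) = c**3*c = c**4)
-28*(49 + t(8))/20249 + q(-62)/45242 = -28*(49 + 8)/20249 + (-62)**4/45242 = -28*57*(1/20249) + 14776336*(1/45242) = -1596*1/20249 + 7388168/22621 = -1596/20249 + 7388168/22621 = 149566910716/458052629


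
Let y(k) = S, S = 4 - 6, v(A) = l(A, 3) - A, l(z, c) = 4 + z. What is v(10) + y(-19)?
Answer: 2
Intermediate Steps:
v(A) = 4 (v(A) = (4 + A) - A = 4)
S = -2
y(k) = -2
v(10) + y(-19) = 4 - 2 = 2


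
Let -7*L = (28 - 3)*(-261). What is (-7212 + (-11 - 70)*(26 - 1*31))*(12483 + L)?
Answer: -639218142/7 ≈ -9.1317e+7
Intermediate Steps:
L = 6525/7 (L = -(28 - 3)*(-261)/7 = -25*(-261)/7 = -⅐*(-6525) = 6525/7 ≈ 932.14)
(-7212 + (-11 - 70)*(26 - 1*31))*(12483 + L) = (-7212 + (-11 - 70)*(26 - 1*31))*(12483 + 6525/7) = (-7212 - 81*(26 - 31))*(93906/7) = (-7212 - 81*(-5))*(93906/7) = (-7212 + 405)*(93906/7) = -6807*93906/7 = -639218142/7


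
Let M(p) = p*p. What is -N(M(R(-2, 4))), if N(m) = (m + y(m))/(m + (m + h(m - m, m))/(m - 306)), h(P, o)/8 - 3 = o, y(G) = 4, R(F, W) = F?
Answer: -604/287 ≈ -2.1045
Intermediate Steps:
h(P, o) = 24 + 8*o
M(p) = p**2
N(m) = (4 + m)/(m + (24 + 9*m)/(-306 + m)) (N(m) = (m + 4)/(m + (m + (24 + 8*m))/(m - 306)) = (4 + m)/(m + (24 + 9*m)/(-306 + m)))
-N(M(R(-2, 4))) = -(-1224 + ((-2)**2)**2 - 302*(-2)**2)/(24 + ((-2)**2)**2 - 297*(-2)**2) = -(-1224 + 4**2 - 302*4)/(24 + 4**2 - 297*4) = -(-1224 + 16 - 1208)/(24 + 16 - 1188) = -(-2416)/(-1148) = -(-1)*(-2416)/1148 = -1*604/287 = -604/287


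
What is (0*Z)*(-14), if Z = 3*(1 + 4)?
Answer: 0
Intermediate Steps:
Z = 15 (Z = 3*5 = 15)
(0*Z)*(-14) = (0*15)*(-14) = 0*(-14) = 0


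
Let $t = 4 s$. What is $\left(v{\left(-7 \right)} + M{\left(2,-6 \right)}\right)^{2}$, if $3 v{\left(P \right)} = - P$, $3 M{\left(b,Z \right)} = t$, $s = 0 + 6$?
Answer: $\frac{961}{9} \approx 106.78$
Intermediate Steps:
$s = 6$
$t = 24$ ($t = 4 \cdot 6 = 24$)
$M{\left(b,Z \right)} = 8$ ($M{\left(b,Z \right)} = \frac{1}{3} \cdot 24 = 8$)
$v{\left(P \right)} = - \frac{P}{3}$ ($v{\left(P \right)} = \frac{\left(-1\right) P}{3} = - \frac{P}{3}$)
$\left(v{\left(-7 \right)} + M{\left(2,-6 \right)}\right)^{2} = \left(\left(- \frac{1}{3}\right) \left(-7\right) + 8\right)^{2} = \left(\frac{7}{3} + 8\right)^{2} = \left(\frac{31}{3}\right)^{2} = \frac{961}{9}$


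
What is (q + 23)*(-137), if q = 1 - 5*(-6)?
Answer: -7398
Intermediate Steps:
q = 31 (q = 1 + 30 = 31)
(q + 23)*(-137) = (31 + 23)*(-137) = 54*(-137) = -7398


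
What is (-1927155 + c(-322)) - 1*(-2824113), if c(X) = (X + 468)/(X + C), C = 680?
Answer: 160555555/179 ≈ 8.9696e+5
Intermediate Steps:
c(X) = (468 + X)/(680 + X) (c(X) = (X + 468)/(X + 680) = (468 + X)/(680 + X))
(-1927155 + c(-322)) - 1*(-2824113) = (-1927155 + (468 - 322)/(680 - 322)) - 1*(-2824113) = (-1927155 + 146/358) + 2824113 = (-1927155 + (1/358)*146) + 2824113 = (-1927155 + 73/179) + 2824113 = -344960672/179 + 2824113 = 160555555/179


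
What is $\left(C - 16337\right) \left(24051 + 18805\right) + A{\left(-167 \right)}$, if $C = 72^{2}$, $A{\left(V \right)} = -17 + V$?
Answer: $-477973152$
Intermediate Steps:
$C = 5184$
$\left(C - 16337\right) \left(24051 + 18805\right) + A{\left(-167 \right)} = \left(5184 - 16337\right) \left(24051 + 18805\right) - 184 = \left(-11153\right) 42856 - 184 = -477972968 - 184 = -477973152$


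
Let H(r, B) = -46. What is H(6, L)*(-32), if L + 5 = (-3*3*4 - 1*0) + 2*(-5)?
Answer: 1472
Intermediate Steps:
L = -51 (L = -5 + ((-3*3*4 - 1*0) + 2*(-5)) = -5 + ((-9*4 + 0) - 10) = -5 + ((-36 + 0) - 10) = -5 + (-36 - 10) = -5 - 46 = -51)
H(6, L)*(-32) = -46*(-32) = 1472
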